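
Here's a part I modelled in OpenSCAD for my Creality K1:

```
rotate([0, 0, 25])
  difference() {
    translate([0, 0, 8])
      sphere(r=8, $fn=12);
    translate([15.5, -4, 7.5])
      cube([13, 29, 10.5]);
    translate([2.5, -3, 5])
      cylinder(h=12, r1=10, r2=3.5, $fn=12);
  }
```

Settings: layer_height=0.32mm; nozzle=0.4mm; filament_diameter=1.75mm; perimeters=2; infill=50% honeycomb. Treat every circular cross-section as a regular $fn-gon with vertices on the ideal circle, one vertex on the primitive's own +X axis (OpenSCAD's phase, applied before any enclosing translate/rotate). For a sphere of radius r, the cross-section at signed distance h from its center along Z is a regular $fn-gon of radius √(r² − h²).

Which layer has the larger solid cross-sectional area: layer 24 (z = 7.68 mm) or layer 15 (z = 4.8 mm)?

Layer 24 (z = 7.68): the r=8 sphere contributes a regular 12-gon of circumradius √(8²−0.32²) = 7.994 (area = (12/2)·7.994²·sin(360°/12) = 191.69 mm²); the 13×29 cube at (15.5, -4) contributes its full rectangle (area 377.00 mm²); the cone at (2.5, -3) (r1=10→r2=3.5) has section circumradius 8.548 here — a regular 12-gon (area = (12/2)·8.548²·sin(360°/12) = 219.22 mm²); Taking the first minus the rest: starting from the r=8 sphere (191.69 mm²), the 13×29 cube at (15.5, -4) misses the remaining region (no effect); the cone at (2.5, -3) partially overlaps it — only the 142.32 mm² overlap (of its 219.22 mm²) is removed, clipping the outline — area = 49.38 mm²; (rotated 25° about Z; rotation is an isometry so areas/perimeters/island counts are preserved). So its area = 49.38 mm². Layer 15 (z = 4.8): the sphere: section is a regular 12-gon, circumradius = √(r²−h²) = √(8²−3.2²) = 7.332 (area = (12/2)·7.332²·sin(360°/12) = 161.28 mm²); the cube at (15.5, -4) is absent (z outside [7.5, 18]); the cone at (2.5, -3) is not intersected at this z (z outside [5, 17]); After the difference (first − rest): none of the subtracted shapes is present at this height, so the r=8 sphere is unchanged — area = 161.28 mm²; (rotated 25° about Z; rotation is an isometry so areas/perimeters/island counts are preserved). So its area = 161.28 mm². Layer 15 is larger (161.28 vs 49.38 mm²).

layer 15 (z = 4.8 mm)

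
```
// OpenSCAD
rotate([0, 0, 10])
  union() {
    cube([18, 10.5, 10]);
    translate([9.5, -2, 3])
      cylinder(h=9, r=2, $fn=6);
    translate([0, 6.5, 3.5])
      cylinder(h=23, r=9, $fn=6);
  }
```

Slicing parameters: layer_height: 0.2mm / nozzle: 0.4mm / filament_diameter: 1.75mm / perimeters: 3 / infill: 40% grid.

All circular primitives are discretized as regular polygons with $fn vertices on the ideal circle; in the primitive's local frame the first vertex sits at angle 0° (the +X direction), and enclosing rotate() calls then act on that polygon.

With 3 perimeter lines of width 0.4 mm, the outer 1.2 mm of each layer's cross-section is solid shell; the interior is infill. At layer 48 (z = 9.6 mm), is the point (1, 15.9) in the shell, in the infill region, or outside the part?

outside

At z = 9.6 mm: the 18×10.5 cube contributes its full rectangle; the r=2 cylinder at (9.5, -2) contributes a regular 6-gon of circumradius 2; the r=9 cylinder at (0, 6.5) gives a regular 6-gon of circumradius 9 (constant along its height); Taking the union: the regions partially overlap (shared area 77.68 mm²), so overlapping operands fuse into one piece — 2 connected regions; (whole slice rotated 10° about Z — lengths, areas and connectivity unchanged). Overall, the cross-section has 2 separate islands. Undo the 10° rotation: the query point maps to (3.746, 15.485) in the un-rotated model frame. The nearest boundary edge runs (-4.50, 14.29)→(4.50, 14.29); distance from the point to it = 1.19 mm. The point is not inside any of the regions above, so it lies outside the cross-section (1.19 mm from the nearest boundary).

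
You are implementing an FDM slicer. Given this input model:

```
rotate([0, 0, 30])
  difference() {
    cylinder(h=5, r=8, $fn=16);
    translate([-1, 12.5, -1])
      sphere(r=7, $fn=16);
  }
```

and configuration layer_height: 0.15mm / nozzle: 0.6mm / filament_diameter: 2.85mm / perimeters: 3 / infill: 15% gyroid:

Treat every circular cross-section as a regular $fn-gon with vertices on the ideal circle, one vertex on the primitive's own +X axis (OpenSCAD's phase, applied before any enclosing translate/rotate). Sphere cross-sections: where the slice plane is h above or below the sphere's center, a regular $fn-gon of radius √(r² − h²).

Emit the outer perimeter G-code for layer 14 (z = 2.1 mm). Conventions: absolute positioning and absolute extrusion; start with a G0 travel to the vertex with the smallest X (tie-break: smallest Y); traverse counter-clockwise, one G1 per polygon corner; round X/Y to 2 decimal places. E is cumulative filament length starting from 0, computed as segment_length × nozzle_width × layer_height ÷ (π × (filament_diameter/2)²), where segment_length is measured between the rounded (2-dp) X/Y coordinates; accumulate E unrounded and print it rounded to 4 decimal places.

G0 X-7.93 Y-1.04 Z2.10
G1 X-6.93 Y-4.00 E0.0441
G1 X-4.87 Y-6.35 E0.0882
G1 X-2.07 Y-7.73 E0.1322
G1 X1.04 Y-7.93 E0.1762
G1 X4.00 Y-6.93 E0.2203
G1 X6.35 Y-4.87 E0.2643
G1 X7.73 Y-2.07 E0.3084
G1 X7.93 Y1.04 E0.3523
G1 X6.93 Y4.00 E0.3964
G1 X4.87 Y6.35 E0.4405
G1 X2.07 Y7.73 E0.4845
G1 X-1.04 Y7.93 E0.5285
G1 X-1.51 Y7.77 E0.5355
G1 X-2.14 Y6.50 E0.5555
G1 X-3.98 Y4.89 E0.5900
G1 X-6.30 Y4.10 E0.6246
G1 X-6.71 Y4.13 E0.6304
G1 X-7.73 Y2.07 E0.6628
G1 X-7.93 Y-1.04 E0.7068

At z = 2.1 mm: the r=8 cylinder contributes a regular 16-gon of circumradius 8; the sphere at (-1, 12.5): section is a regular 16-gon, circumradius = √(r²−h²) = √(7²−3.1²) = 6.276; After the difference (first − rest): starting from the r=8 cylinder, the r=7 sphere at (-1, 12.5) partially overlaps it — only the 6.69 mm² overlap (of its 120.59 mm²) is removed, clipping the outline — 1 connected region; (whole slice rotated 30° about Z — lengths, areas and connectivity unchanged). The outline is a single polygon with 19 vertices. Extrusion per mm of travel: 0.6 × 0.15 / (π × 1.425²) = 0.014108. Accumulating E over each segment gives final E = 0.7068.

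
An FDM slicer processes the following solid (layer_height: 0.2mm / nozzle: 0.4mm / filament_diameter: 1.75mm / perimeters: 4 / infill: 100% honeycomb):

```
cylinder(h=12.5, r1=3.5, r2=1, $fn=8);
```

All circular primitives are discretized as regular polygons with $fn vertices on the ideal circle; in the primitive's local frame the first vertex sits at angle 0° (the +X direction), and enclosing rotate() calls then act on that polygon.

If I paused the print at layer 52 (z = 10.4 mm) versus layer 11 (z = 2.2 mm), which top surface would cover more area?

layer 11 (z = 2.2 mm)

Layer 52 (z = 10.4): the cone (r1=3.5→r2=1) has section circumradius 1.420 here — a regular 8-gon (area = (8/2)·1.420²·sin(360°/8) = 5.70 mm²). So its area = 5.70 mm². Layer 11 (z = 2.2): the cone: at t=0.176 of its height the radius interpolates to r₁+(r₂−r₁)t = 3.060, giving a regular 8-gon of that circumradius (area = (8/2)·3.060²·sin(360°/8) = 26.48 mm²). So its area = 26.48 mm². Layer 11 is larger (26.48 vs 5.70 mm²).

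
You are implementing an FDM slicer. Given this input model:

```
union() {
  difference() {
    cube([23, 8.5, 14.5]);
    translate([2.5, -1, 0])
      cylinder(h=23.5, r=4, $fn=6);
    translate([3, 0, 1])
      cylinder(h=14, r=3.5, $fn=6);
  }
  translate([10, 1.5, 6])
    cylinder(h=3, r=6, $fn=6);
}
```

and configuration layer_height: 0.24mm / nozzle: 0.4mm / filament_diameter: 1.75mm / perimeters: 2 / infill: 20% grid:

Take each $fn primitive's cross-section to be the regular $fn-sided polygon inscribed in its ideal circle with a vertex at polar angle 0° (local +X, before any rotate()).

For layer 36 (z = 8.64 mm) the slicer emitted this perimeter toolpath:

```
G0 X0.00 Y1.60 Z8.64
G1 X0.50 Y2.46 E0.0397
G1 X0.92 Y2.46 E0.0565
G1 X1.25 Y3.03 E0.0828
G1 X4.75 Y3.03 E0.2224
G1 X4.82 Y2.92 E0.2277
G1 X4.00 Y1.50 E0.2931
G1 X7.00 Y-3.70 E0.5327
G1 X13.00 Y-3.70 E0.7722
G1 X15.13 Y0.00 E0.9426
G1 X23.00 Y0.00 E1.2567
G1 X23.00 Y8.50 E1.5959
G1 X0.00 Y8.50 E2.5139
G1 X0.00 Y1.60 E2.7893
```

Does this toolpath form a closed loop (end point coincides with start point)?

Start point (G0): (0.00, 1.60). End point (last G1): the path returns to the start — closed.

yes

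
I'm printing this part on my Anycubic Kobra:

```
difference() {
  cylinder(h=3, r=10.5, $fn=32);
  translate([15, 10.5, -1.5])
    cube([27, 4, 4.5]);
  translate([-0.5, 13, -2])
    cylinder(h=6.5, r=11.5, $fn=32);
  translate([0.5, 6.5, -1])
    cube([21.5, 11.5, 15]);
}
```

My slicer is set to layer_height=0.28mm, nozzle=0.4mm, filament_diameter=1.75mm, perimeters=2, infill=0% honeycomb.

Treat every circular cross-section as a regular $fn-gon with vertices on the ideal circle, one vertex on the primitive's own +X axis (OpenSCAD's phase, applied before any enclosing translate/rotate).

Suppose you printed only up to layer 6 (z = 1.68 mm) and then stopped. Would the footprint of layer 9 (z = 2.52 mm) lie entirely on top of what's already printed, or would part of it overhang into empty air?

entirely on top

Compare the two slices. At z = 1.68: the r=10.5 cylinder contributes a regular 32-gon of circumradius 10.5 (area = (32/2)·10.500²·sin(360°/32) = 344.14 mm²); the 27×4 cube at (15, 10.5) contributes its full rectangle (area 108.00 mm²); the r=11.5 cylinder at (-0.5, 13) gives a regular 32-gon of circumradius 11.5 (constant along its height) (area = (32/2)·11.500²·sin(360°/32) = 412.81 mm²); the cube at (0.5, 6.5) is present — its section is the full 21.5×11.5 rectangle (area 247.25 mm²); Subtracting the remaining from the first: starting from the r=10.5 cylinder (344.14 mm²), the 27×4 cube at (15, 10.5) misses the remaining region (no effect); the r=11.5 cylinder at (-0.5, 13) partially overlaps it — only the 109.95 mm² overlap (of its 412.81 mm²) is removed, clipping the outline; the 21.5×11.5 cube at (0.5, 6.5) misses the remaining region (no effect) — area = 234.19 mm². At z = 2.52: the r=10.5 cylinder contributes a regular 32-gon of circumradius 10.5 (area = (32/2)·10.500²·sin(360°/32) = 344.14 mm²); the 27×4 cube at (15, 10.5) contributes its full rectangle (area 108.00 mm²); the r=11.5 cylinder at (-0.5, 13) contributes a regular 32-gon of circumradius 11.5 (area = (32/2)·11.500²·sin(360°/32) = 412.81 mm²); the cube at (0.5, 6.5) (footprint 21.5×11.5) is included at this height (area 247.25 mm²); Subtracting the remaining from the first: starting from the r=10.5 cylinder (344.14 mm²), the 27×4 cube at (15, 10.5) misses the remaining region (no effect); the r=11.5 cylinder at (-0.5, 13) partially overlaps it — only the 109.95 mm² overlap (of its 412.81 mm²) is removed, clipping the outline; the 21.5×11.5 cube at (0.5, 6.5) misses the remaining region (no effect) — area = 234.19 mm². Checking containment: the cross-section at z = 2.52 is a subset of the cross-section at z = 1.68.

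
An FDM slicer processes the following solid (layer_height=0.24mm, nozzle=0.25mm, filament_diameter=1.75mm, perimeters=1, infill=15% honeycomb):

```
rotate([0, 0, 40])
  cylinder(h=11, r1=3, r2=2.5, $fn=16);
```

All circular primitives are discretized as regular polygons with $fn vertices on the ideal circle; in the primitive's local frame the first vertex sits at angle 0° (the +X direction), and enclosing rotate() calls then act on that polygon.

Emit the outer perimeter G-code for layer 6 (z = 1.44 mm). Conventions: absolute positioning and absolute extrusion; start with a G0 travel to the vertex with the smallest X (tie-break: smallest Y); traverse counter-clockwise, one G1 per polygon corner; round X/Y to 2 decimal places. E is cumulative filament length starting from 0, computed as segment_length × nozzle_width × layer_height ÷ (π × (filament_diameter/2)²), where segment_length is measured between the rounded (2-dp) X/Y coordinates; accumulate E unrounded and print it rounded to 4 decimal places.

At z = 1.44 mm: the cone contributes a regular 16-gon of circumradius 2.935 (interpolated between r1=3 and r2=2.5 at t=0.131); (rotated 40° about Z; rotation is an isometry so areas/perimeters/island counts are preserved). The outline is a single polygon with 16 vertices. Extrusion per mm of travel: 0.25 × 0.24 / (π × 0.875²) = 0.024945. Accumulating E over each segment gives final E = 0.4570.

G0 X-2.92 Y0.26 Z1.44
G1 X-2.80 Y-0.88 E0.0286
G1 X-2.25 Y-1.89 E0.0573
G1 X-1.36 Y-2.60 E0.0857
G1 X-0.26 Y-2.92 E0.1143
G1 X0.88 Y-2.80 E0.1429
G1 X1.89 Y-2.25 E0.1715
G1 X2.60 Y-1.36 E0.1999
G1 X2.92 Y-0.26 E0.2285
G1 X2.80 Y0.88 E0.2571
G1 X2.25 Y1.89 E0.2858
G1 X1.36 Y2.60 E0.3142
G1 X0.26 Y2.92 E0.3428
G1 X-0.88 Y2.80 E0.3714
G1 X-1.89 Y2.25 E0.4001
G1 X-2.60 Y1.36 E0.4285
G1 X-2.92 Y0.26 E0.4570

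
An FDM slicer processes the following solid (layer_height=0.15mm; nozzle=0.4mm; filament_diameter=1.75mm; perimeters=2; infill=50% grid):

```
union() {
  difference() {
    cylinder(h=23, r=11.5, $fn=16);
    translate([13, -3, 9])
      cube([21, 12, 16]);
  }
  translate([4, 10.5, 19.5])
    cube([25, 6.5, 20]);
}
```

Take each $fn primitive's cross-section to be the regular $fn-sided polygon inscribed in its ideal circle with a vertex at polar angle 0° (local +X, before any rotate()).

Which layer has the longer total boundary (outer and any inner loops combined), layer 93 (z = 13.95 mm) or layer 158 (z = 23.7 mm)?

Layer 93 (z = 13.95): the cylinder: section is a regular 16-gon, circumradius r=11.5 (perimeter = 2·16·11.500·sin(180°/16) = 71.79 mm); the 21×12 cube at (13, -3) contributes its full rectangle (perimeter 66.00 mm); Subtracting the remaining from the first: starting from the r=11.5 cylinder, the 21×12 cube at (13, -3) misses the remaining region (no effect) — boundary = 71.79 mm; the cube at (4, 10.5) is absent (z outside [19.5, 39.5]); Taking the union: only the result so far is present, so the union is just that shape — boundary = 71.79 mm. So its perimeter = 71.79 mm. Layer 158 (z = 23.7): the cylinder is not intersected at this z (z outside [0, 23]); the cube at (13, -3) (footprint 21×12) is included at this height (perimeter 66.00 mm); Taking the first minus the rest: the first operand is absent here, so nothing remains; the cube at (4, 10.5) is present — its section is the full 25×6.5 rectangle (perimeter 63.00 mm); Combining (union): only the 25×6.5 cube at (4, 10.5) is present, so the union is just that shape — boundary = 63.00 mm. So its perimeter = 63.00 mm. Layer 93 is larger (71.79 vs 63.00 mm).

layer 93 (z = 13.95 mm)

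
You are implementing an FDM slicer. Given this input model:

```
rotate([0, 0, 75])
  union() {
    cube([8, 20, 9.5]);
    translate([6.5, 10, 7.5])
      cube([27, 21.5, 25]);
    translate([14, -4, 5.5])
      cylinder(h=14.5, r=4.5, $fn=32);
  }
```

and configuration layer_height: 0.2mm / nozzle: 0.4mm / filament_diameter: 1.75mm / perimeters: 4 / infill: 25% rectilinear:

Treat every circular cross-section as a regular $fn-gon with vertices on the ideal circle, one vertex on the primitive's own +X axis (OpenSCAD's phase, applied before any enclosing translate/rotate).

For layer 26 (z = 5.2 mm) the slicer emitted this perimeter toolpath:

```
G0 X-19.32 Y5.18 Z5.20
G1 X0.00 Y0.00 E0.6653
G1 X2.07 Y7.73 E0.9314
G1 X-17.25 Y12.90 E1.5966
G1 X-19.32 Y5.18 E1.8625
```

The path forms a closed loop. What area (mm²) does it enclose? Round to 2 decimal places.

159.96 mm²

Apply the shoelace formula to the sequence of (X, Y) vertices; enclosed area = 159.96 mm².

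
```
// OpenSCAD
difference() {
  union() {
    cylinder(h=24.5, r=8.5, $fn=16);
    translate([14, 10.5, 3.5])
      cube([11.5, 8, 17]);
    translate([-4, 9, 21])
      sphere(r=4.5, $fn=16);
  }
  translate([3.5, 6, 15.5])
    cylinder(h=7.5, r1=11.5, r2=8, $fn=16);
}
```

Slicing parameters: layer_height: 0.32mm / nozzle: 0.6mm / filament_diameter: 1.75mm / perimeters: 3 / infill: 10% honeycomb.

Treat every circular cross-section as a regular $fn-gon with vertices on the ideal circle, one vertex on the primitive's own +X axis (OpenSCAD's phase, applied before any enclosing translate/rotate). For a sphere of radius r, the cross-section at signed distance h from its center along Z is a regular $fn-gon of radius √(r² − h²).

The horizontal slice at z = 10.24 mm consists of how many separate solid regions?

At z = 10.24 mm: the r=8.5 cylinder contributes a regular 16-gon of circumradius 8.5; the cube at (14, 10.5) (footprint 11.5×8) is included at this height; the sphere at (-4, 9) does not reach this height (|z−center|=10.760 > r=4.5); Taking the union: the 2 present regions are separate (no shared area or edge), so areas and boundary lengths simply add and each stays a separate island — 2 connected regions; the cone at (3.5, 6) is absent (z outside [15.5, 23]); Subtracting the remaining from the first: none of the subtracted shapes is present at this height, so that combined region is unchanged — 2 connected regions. The result has 2 disconnected regions.

2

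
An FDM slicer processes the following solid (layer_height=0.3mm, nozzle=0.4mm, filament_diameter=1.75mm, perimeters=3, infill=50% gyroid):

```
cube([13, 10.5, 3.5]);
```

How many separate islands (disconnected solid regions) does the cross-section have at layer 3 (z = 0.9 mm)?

1

At z = 0.9 mm: the cube is present — its section is the full 13×10.5 rectangle. Overall, the cross-section is a single solid region. Island count = 1.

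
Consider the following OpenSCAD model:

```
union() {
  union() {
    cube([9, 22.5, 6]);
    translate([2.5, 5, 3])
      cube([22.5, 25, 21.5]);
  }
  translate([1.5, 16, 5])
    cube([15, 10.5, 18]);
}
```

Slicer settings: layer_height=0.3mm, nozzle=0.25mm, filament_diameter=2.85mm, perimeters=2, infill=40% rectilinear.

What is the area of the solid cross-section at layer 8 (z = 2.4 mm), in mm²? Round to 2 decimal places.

202.50 mm²

At z = 2.4 mm: the 9×22.5 cube contributes its full rectangle (area 202.50 mm²); the cube at (2.5, 5) does not reach this height (z outside [3, 24.5]); Combining (union): only the 9×22.5 cube is present, so the union is just that shape — area = 202.50 mm²; the cube at (1.5, 16) is absent (z outside [5, 23]); Taking the union: only the result so far is present, so the union is just that shape — area = 202.50 mm². Overall, the cross-section is a single solid region. Net area = 202.50 mm².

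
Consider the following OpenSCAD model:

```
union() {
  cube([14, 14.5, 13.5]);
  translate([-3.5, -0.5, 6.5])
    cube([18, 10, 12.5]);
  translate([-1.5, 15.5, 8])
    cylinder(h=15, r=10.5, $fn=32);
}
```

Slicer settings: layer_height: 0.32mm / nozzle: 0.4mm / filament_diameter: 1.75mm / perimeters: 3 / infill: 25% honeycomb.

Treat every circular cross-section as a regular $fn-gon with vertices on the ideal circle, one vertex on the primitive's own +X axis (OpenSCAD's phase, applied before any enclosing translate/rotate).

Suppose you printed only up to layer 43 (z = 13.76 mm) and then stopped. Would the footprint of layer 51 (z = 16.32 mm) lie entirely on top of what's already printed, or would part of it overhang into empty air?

entirely on top

Compare the two slices. At z = 13.76: the cube does not reach this height (z outside [0, 13.5]); the 18×10 cube at (-3.5, -0.5) contributes its full rectangle (area 180.00 mm²); the cylinder at (-1.5, 15.5): section is a regular 32-gon, circumradius r=10.5 (area = (32/2)·10.500²·sin(360°/32) = 344.14 mm²); Taking the union: the regions partially overlap — summed areas 524.14 mm² minus the doubly-counted overlap 35.67 mm² gives 488.47 mm² — area = 488.47 mm². At z = 16.32: the cube is absent (z outside [0, 13.5]); the cube at (-3.5, -0.5) is present — its section is the full 18×10 rectangle (area 180.00 mm²); the r=10.5 cylinder at (-1.5, 15.5) contributes a regular 32-gon of circumradius 10.5 (area = (32/2)·10.500²·sin(360°/32) = 344.14 mm²); Taking the union: the regions partially overlap — summed areas 524.14 mm² minus the doubly-counted overlap 35.67 mm² gives 488.47 mm² — area = 488.47 mm². Checking containment: the cross-section at z = 16.32 is a subset of the cross-section at z = 13.76.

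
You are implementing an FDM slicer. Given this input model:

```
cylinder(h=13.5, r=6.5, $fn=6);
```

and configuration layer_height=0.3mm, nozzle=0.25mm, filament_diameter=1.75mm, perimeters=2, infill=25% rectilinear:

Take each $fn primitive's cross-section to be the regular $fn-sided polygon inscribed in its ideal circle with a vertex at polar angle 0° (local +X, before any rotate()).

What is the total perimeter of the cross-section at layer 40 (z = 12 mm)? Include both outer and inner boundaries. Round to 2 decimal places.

At z = 12 mm: the r=6.5 cylinder contributes a regular 6-gon of circumradius 6.5 (perimeter = 2·6·6.500·sin(180°/6) = 39.00 mm). Overall, the cross-section is a single solid region. Total boundary length (outer) = 39.00 mm.

39.00 mm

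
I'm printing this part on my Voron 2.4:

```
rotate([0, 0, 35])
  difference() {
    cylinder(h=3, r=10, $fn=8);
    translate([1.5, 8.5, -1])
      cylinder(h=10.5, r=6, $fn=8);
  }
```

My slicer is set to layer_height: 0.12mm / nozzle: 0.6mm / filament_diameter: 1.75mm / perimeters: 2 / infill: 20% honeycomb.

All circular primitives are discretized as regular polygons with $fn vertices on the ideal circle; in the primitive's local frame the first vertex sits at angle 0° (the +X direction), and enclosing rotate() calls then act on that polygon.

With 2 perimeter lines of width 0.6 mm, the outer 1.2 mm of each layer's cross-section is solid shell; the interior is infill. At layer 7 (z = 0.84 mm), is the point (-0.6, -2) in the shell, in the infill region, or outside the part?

infill

At z = 0.84 mm: the r=10 cylinder gives a regular 8-gon of circumradius 10 (constant along its height); the r=6 cylinder at (1.5, 8.5) contributes a regular 8-gon of circumradius 6; Taking the first minus the rest: starting from the r=10 cylinder, the r=6 cylinder at (1.5, 8.5) partially overlaps it — only the 53.55 mm² overlap (of its 101.82 mm²) is removed, clipping the outline — 1 connected region; (rotated 35° about Z; rotation is an isometry so areas/perimeters/island counts are preserved). Overall, the cross-section is a single solid region. Undo the 35° rotation: the query point maps to (-1.639, -1.294) in the un-rotated model frame. The nearest boundary edge runs (-2.74, 4.26)→(1.50, 2.50); distance from the point to it = 4.71 mm. The point is inside the cross-section and 4.71 mm from the nearest boundary — more than the 1.2 mm shell width (2 × 0.6), so it's in the infill interior.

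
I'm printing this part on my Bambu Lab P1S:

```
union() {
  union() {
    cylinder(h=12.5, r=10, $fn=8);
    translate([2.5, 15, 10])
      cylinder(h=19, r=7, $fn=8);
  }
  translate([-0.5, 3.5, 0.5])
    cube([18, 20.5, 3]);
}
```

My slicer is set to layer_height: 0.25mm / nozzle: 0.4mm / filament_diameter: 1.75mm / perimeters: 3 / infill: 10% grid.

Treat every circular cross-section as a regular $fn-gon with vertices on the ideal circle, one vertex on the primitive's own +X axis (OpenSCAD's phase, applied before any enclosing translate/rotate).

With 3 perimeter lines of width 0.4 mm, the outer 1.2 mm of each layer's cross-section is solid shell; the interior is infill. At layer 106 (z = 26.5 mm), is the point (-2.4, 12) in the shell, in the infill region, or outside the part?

shell

At z = 26.5 mm: the cylinder is not intersected at this z (z outside [0, 12.5]); the cylinder at (2.5, 15): section is a regular 8-gon, circumradius r=7; Combining (union): only the r=7 cylinder at (2.5, 15) is present, so the union is just that shape — 1 connected region; the cube at (-0.5, 3.5) is not intersected at this z (z outside [0.5, 3.5]); Merging all regions: only that combined region is present, so the union is just that shape — 1 connected region. Overall, the cross-section is a single solid region. The nearest boundary edge runs (-4.50, 15.00)→(-2.45, 10.05); distance from the point to it = 0.79 mm. The point is inside the cross-section, 0.79 mm from the nearest boundary — within the 1.2 mm shell band (3 × 0.4).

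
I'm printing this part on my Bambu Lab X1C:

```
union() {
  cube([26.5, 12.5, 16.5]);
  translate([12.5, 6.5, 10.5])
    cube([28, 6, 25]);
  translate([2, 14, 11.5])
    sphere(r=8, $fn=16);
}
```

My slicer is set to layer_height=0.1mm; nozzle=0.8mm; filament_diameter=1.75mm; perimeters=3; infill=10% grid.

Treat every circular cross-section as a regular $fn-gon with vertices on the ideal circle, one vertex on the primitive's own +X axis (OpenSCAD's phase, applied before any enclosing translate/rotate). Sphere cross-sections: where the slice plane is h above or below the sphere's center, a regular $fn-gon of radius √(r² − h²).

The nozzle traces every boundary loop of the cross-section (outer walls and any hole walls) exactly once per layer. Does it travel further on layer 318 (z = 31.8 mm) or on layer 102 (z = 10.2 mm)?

Layer 318 (z = 31.8): the cube does not reach this height (z outside [0, 16.5]); the 28×6 cube at (12.5, 6.5) contributes its full rectangle (perimeter 68.00 mm); the sphere at (2, 14) is not intersected at this z (|z−center|=20.300 > r=8); Taking the union: only the 28×6 cube at (12.5, 6.5) is present, so the union is just that shape — boundary = 68.00 mm. So its perimeter = 68.00 mm. Layer 102 (z = 10.2): the 26.5×12.5 cube contributes its full rectangle (perimeter 78.00 mm); the cube at (12.5, 6.5) is absent (z outside [10.5, 35.5]); the r=8 sphere at (2, 14) slices to a regular 16-gon of circumradius 7.894 (√(r²−h²) with h=1.3 from center) (perimeter = 2·16·7.894·sin(180°/16) = 49.28 mm); Merging all regions: the regions partially overlap (shared area 48.46 mm²), so the edge portions inside another operand are dropped and the merged outline is re-measured after clipping — boundary = 98.86 mm. So its perimeter = 98.86 mm. Layer 102 is larger (98.86 vs 68.00 mm).

layer 102 (z = 10.2 mm)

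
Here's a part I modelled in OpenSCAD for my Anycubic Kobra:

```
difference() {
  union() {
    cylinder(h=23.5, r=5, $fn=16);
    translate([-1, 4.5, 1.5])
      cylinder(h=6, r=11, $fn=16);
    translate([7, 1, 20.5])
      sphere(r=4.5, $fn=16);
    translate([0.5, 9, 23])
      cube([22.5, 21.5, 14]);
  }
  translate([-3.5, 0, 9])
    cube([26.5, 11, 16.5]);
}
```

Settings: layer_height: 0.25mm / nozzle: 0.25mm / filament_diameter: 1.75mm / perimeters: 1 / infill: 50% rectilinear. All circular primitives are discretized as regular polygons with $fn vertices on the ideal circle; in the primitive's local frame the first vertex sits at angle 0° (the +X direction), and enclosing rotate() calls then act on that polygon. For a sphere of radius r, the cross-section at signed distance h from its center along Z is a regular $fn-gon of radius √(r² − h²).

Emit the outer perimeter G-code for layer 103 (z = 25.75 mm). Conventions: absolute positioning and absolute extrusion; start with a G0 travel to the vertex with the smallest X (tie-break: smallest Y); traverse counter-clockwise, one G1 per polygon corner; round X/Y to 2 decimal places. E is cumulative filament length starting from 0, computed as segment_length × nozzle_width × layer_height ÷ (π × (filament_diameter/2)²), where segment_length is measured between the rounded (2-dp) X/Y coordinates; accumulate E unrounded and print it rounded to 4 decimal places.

G0 X0.50 Y9.00 Z25.75
G1 X23.00 Y9.00 E0.5847
G1 X23.00 Y30.50 E1.1433
G1 X0.50 Y30.50 E1.7280
G1 X0.50 Y9.00 E2.2866

At z = 25.75 mm: the cylinder is absent (z outside [0, 23.5]); the cylinder at (-1, 4.5) does not reach this height (z outside [1.5, 7.5]); the sphere at (7, 1) does not reach this height (|z−center|=5.250 > r=4.5); the cube at (0.5, 9) is present — its section is the full 22.5×21.5 rectangle; Merging all regions: only the 22.5×21.5 cube at (0.5, 9) is present, so the union is just that shape — 1 connected region; the cube at (-3.5, 0) is absent (z outside [9, 25.5]); Subtracting the remaining from the first: none of the subtracted shapes is present at this height, so that combined region is unchanged — 1 connected region. The outline is a single polygon with 4 vertices. Extrusion per mm of travel: 0.25 × 0.25 / (π × 0.875²) = 0.025984. Accumulating E over each segment gives final E = 2.2866.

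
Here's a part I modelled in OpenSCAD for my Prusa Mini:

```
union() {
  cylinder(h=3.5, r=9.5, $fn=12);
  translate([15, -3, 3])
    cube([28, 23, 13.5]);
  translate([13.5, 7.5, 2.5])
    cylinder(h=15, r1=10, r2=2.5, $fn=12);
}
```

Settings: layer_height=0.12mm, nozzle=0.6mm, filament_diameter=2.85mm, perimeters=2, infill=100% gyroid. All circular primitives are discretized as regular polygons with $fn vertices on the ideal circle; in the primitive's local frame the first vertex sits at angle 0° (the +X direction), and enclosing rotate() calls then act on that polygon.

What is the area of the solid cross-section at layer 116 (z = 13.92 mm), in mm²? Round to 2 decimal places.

At z = 13.92 mm: the cylinder is absent (z outside [0, 3.5]); the cube at (15, -3) (footprint 28×23) is included at this height (area 644.00 mm²); the cone at (13.5, 7.5) (r1=10→r2=2.5) has section circumradius 4.290 here — a regular 12-gon (area = (12/2)·4.290²·sin(360°/12) = 55.21 mm²); Merging all regions: the regions partially overlap — summed areas 699.21 mm² minus the doubly-counted overlap 15.34 mm² gives 683.87 mm² — area = 683.87 mm². Overall, the cross-section is a single solid region. Net area = 683.87 mm².

683.87 mm²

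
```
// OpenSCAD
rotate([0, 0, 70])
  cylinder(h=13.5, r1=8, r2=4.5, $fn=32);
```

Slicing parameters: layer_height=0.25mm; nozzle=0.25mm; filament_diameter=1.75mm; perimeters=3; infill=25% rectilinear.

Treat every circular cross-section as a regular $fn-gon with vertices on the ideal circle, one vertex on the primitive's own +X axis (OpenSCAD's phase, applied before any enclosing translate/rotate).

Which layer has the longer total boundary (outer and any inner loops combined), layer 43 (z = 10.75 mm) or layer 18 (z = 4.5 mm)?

layer 18 (z = 4.5 mm)

Layer 43 (z = 10.75): the cone (r1=8→r2=4.5) has section circumradius 5.213 here — a regular 32-gon (perimeter = 2·32·5.213·sin(180°/32) = 32.70 mm); (whole slice rotated 70° about Z — lengths, areas and connectivity unchanged). So its perimeter = 32.70 mm. Layer 18 (z = 4.5): the cone: at t=0.333 of its height the radius interpolates to r₁+(r₂−r₁)t = 6.833, giving a regular 32-gon of that circumradius (perimeter = 2·32·6.833·sin(180°/32) = 42.87 mm); (rotated 70° about Z; rotation is an isometry so areas/perimeters/island counts are preserved). So its perimeter = 42.87 mm. Layer 18 is larger (42.87 vs 32.70 mm).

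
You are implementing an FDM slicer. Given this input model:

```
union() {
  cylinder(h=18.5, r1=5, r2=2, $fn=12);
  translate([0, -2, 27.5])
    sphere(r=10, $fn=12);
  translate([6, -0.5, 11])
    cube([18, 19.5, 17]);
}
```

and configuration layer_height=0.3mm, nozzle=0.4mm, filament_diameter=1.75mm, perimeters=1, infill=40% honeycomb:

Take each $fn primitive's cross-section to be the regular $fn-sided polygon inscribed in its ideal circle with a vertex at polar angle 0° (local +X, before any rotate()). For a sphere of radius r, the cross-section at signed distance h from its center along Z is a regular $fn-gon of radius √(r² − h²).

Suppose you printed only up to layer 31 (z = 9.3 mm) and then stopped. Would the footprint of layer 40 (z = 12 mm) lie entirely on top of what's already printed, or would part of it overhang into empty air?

Compare the two slices. At z = 9.3: the cone (r1=5→r2=2) has section circumradius 3.492 here — a regular 12-gon (area = (12/2)·3.492²·sin(360°/12) = 36.58 mm²); the sphere at (0, -2) is not intersected at this z (|z−center|=18.200 > r=10); the cube at (6, -0.5) is absent (z outside [11, 28]); Taking the union: only the cone is present, so the union is just that shape — area = 36.58 mm². At z = 12: the cone: at t=0.649 of its height the radius interpolates to r₁+(r₂−r₁)t = 3.054, giving a regular 12-gon of that circumradius (area = (12/2)·3.054²·sin(360°/12) = 27.98 mm²); the sphere at (0, -2) does not reach this height (|z−center|=15.500 > r=10); the cube at (6, -0.5) (footprint 18×19.5) is included at this height (area 351.00 mm²); Combining (union): the 2 present regions are separate (no shared area or edge), so areas and boundary lengths simply add and each stays a separate island — area = 378.98 mm². Checking containment: at z = 12 the cross-section extends beyond the z = 9.3 cross-section by about 351.00 mm².

part overhangs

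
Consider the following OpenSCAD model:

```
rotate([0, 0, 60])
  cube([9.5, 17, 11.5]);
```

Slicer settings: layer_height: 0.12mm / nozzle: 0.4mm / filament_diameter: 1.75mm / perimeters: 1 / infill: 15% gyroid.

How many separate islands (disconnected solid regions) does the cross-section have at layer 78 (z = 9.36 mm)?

1

At z = 9.36 mm: the cube is present — its section is the full 9.5×17 rectangle; (rotated 60° about Z; rotation is an isometry so areas/perimeters/island counts are preserved). Overall, the cross-section is a single solid region. Island count = 1.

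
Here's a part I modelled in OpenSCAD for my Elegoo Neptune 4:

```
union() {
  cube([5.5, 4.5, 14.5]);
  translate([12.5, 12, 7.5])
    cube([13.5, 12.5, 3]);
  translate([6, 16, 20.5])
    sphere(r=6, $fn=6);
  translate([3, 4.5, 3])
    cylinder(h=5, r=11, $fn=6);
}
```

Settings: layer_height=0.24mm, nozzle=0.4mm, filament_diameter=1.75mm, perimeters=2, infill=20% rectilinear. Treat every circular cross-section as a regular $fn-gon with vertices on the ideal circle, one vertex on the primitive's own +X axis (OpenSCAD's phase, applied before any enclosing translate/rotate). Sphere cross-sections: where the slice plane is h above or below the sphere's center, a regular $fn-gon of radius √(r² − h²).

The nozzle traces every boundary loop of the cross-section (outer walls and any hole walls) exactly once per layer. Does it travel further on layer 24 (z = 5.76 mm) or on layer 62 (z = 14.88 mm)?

layer 24 (z = 5.76 mm)

Layer 24 (z = 5.76): the cube (footprint 5.5×4.5) is included at this height (perimeter 20.00 mm); the cube at (12.5, 12) is absent (z outside [7.5, 10.5]); the sphere at (6, 16) is absent (|z−center|=14.740 > r=6); the cylinder at (3, 4.5): section is a regular 6-gon, circumradius r=11 (perimeter = 2·6·11.000·sin(180°/6) = 66.00 mm); Merging all regions: the 5.5×4.5 cube lies entirely inside the r=11 cylinder at (3, 4.5), so the union is just the r=11 cylinder at (3, 4.5) — boundary = 66.00 mm. So its perimeter = 66.00 mm. Layer 62 (z = 14.88): the cube is absent (z outside [0, 14.5]); the cube at (12.5, 12) is absent (z outside [7.5, 10.5]); the r=6 sphere at (6, 16) slices to a regular 6-gon of circumradius 2.101 (√(r²−h²) with h=5.62 from center) (perimeter = 2·6·2.101·sin(180°/6) = 12.61 mm); the cylinder at (3, 4.5) does not reach this height (z outside [3, 8]); Combining (union): only the r=6 sphere at (6, 16) is present, so the union is just that shape — boundary = 12.61 mm. So its perimeter = 12.61 mm. Layer 24 is larger (66.00 vs 12.61 mm).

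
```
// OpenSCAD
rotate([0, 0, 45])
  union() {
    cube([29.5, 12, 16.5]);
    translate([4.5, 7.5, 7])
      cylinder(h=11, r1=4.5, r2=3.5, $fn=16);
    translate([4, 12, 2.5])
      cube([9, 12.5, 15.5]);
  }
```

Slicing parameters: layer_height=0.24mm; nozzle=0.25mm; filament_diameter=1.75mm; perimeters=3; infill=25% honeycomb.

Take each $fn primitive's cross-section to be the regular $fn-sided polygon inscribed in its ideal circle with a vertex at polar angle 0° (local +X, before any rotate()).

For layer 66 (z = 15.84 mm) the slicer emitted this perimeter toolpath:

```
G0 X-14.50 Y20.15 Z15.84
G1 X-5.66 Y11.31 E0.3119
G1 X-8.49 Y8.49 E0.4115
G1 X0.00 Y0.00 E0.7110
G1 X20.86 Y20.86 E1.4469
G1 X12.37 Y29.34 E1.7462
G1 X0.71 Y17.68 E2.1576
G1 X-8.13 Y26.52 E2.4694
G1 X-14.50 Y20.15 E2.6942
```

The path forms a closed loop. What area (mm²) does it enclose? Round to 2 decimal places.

Apply the shoelace formula to the sequence of (X, Y) vertices; enclosed area = 466.59 mm².

466.59 mm²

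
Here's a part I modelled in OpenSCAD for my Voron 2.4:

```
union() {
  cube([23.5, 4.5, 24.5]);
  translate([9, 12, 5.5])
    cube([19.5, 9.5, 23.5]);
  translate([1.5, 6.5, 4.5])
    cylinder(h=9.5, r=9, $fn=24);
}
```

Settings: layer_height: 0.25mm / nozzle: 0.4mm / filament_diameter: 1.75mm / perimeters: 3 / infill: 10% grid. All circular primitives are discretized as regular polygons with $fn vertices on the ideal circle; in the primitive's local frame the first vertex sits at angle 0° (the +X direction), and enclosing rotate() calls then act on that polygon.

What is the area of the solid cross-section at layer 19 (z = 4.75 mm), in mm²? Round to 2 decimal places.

At z = 4.75 mm: the cube is present — its section is the full 23.5×4.5 rectangle (area 105.75 mm²); the cube at (9, 12) does not reach this height (z outside [5.5, 29]); the r=9 cylinder at (1.5, 6.5) contributes a regular 24-gon of circumradius 9 (area = (24/2)·9.000²·sin(360°/24) = 251.57 mm²); Taking the union: the regions partially overlap — summed areas 357.32 mm² minus the doubly-counted overlap 41.56 mm² gives 315.76 mm² — area = 315.76 mm². Overall, the cross-section is a single solid region. Net area = 315.76 mm².

315.76 mm²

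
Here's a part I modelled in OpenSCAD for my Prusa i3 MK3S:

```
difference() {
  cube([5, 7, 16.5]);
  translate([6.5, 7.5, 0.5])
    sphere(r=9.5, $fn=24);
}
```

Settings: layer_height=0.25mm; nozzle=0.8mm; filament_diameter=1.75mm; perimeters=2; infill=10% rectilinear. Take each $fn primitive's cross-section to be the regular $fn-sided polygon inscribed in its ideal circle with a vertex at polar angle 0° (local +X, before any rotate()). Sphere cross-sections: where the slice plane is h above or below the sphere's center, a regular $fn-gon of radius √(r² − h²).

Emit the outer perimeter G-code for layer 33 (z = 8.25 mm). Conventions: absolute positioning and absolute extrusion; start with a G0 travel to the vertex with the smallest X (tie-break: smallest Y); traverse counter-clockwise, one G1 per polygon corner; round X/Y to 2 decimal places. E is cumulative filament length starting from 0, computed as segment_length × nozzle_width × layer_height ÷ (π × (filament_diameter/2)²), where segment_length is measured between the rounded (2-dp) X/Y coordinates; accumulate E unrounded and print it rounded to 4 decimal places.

At z = 8.25 mm: the cube is present — its section is the full 5×7 rectangle; the r=9.5 sphere at (6.5, 7.5) contributes a regular 24-gon of circumradius √(9.5²−7.75²) = 5.494; Subtracting the remaining from the first: starting from the 5×7 cube, the r=9.5 sphere at (6.5, 7.5) partially overlaps it — only the 13.37 mm² overlap (of its 93.76 mm²) is removed, clipping the outline — 1 connected region. The outline is a single polygon with 9 vertices. Extrusion per mm of travel: 0.8 × 0.25 / (π × 0.875²) = 0.083150. Accumulating E over each segment gives final E = 1.8198.

G0 X0.00 Y0.00 Z8.25
G1 X5.00 Y0.00 E0.4158
G1 X5.00 Y2.23 E0.6012
G1 X3.75 Y2.74 E0.7134
G1 X2.61 Y3.61 E0.8327
G1 X1.74 Y4.75 E0.9519
G1 X1.19 Y6.08 E1.0716
G1 X1.07 Y7.00 E1.1487
G1 X0.00 Y7.00 E1.2377
G1 X0.00 Y0.00 E1.8198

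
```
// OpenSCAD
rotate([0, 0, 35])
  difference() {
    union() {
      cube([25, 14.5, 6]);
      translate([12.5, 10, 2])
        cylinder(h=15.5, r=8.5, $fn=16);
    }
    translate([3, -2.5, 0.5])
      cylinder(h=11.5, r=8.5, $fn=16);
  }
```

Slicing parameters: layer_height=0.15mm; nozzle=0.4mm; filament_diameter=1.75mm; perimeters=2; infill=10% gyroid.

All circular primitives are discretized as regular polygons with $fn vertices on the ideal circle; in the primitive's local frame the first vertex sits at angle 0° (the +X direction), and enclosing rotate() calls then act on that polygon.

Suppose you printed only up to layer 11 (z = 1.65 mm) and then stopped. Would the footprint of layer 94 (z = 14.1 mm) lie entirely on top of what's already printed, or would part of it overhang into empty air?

Compare the two slices. At z = 1.65: the cube is present — its section is the full 25×14.5 rectangle (area 362.50 mm²); the cylinder at (12.5, 10) does not reach this height (z outside [2, 17.5]); Taking the union: only the 25×14.5 cube is present, so the union is just that shape — area = 362.50 mm²; the r=8.5 cylinder at (3, -2.5) contributes a regular 16-gon of circumradius 8.5 (area = (16/2)·8.500²·sin(360°/16) = 221.19 mm²); Taking the first minus the rest: starting from that combined region (362.50 mm²), the r=8.5 cylinder at (3, -2.5) partially overlaps it — only the 51.77 mm² overlap (of its 221.19 mm²) is removed, clipping the outline — area = 310.73 mm²; (rotated 35° about Z; rotation is an isometry so areas/perimeters/island counts are preserved). At z = 14.1: the cube is absent (z outside [0, 6]); the cylinder at (12.5, 10): section is a regular 16-gon, circumradius r=8.5 (area = (16/2)·8.500²·sin(360°/16) = 221.19 mm²); Taking the union: only the r=8.5 cylinder at (12.5, 10) is present, so the union is just that shape — area = 221.19 mm²; the cylinder at (3, -2.5) is not intersected at this z (z outside [0.5, 12]); After the difference (first − rest): none of the subtracted shapes is present at this height, so the result so far is unchanged — area = 221.19 mm²; (whole slice rotated 35° about Z — lengths, areas and connectivity unchanged). Checking containment: at z = 14.1 the cross-section extends beyond the z = 1.65 cross-section by about 43.20 mm².

part overhangs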